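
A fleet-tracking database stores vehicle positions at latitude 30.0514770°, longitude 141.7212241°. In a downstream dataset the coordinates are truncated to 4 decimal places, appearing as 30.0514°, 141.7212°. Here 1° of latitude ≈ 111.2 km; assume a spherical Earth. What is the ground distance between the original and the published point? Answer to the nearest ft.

The latitude changed by +0.0000770° and the longitude by +0.0000241°.
N–S: 0.0000770° × 111200 m/° = 8.5624 m.
East–west at this latitude: 0.0000241° × 111200 × cos 30.0514° ≈ 0.0000241 × 96252.1 = 2.31968 m.
Combined displacement = (8.5624² + 2.31968²)^½ ≈ 8.87105 m.
Converting: 8.87105 m × 3.2808 ft/m ≈ 29.105 ft.

29 ft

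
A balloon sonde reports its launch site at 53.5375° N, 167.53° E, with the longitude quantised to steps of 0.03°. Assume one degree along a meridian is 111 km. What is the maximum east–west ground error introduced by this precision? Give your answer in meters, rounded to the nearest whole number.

With a 0.03° grid the true value lies within half a step, ±0.03°/2 = ±0.015°, of the stored one.
One degree of longitude at 53.5375° is 111000 × cos 53.5375° ≈ 111000 × 0.5943 = 65966.9 m.
Maximum E–W displacement: 0.015 × 65966.9 = 989.504 m.

990 meters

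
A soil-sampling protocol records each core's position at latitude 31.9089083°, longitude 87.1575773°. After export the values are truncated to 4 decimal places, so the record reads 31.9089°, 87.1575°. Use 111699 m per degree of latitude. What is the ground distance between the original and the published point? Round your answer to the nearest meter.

The latitude changed by +0.0000083° and the longitude by +0.0000773°.
N–S: 0.0000083° × 111699 m/° = 0.927102 m.
East–west at this latitude: 0.0000773° × 111699 × cos 31.9089° ≈ 0.0000773 × 94820.1 = 7.3296 m.
Distance: √(0.927102² + 7.3296²) ≈ 7.388 m.

7 meters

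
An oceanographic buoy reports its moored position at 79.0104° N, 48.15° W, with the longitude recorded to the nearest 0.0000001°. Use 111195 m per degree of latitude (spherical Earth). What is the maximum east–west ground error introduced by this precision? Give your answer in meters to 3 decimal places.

Rounding to 7 decimal places leaves the longitude within ±5e-08° of the true value.
At latitude 79.0104° a degree of longitude spans 111195 m × cos 79.0104° = 111195 × 0.1906 ≈ 21197.2 m.
East–west error: 5e-08° × 21197.2 m/° ≈ 0.00105986 m.

0.001 meters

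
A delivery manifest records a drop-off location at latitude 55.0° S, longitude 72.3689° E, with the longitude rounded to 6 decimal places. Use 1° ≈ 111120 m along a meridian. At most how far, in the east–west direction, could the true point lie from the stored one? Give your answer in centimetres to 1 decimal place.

Rounding to 6 decimal places leaves the longitude within ±5e-07° of the true value.
One degree of longitude at 55° is 111120 × cos 55° ≈ 111120 × 0.5736 = 63735.8 m.
Maximum E–W displacement: 5e-07 × 63735.8 = 0.0318679 m.
That is 0.0318679 m = 3.1868 cm.

3.2 centimetres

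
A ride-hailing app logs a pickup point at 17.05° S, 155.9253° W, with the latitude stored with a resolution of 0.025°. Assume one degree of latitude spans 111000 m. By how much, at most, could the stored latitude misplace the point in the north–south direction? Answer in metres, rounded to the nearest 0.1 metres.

1387.5 metres

With a 0.025° grid the true value lies within half a step, ±0.025°/2 = ±0.0125°, of the stored one.
Along the meridian that is 0.0125° × 111000 m/° = 1387.5 m.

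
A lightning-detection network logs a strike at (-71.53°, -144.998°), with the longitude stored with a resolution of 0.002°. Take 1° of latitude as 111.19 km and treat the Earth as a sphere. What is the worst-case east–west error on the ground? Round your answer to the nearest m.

35 m

With a 0.002° grid the true value lies within half a step, ±0.002°/2 = ±0.001°, of the stored one.
Parallels shrink by cos φ, so at 71.53° a degree of longitude is 111190 × 0.3168 ≈ 35225.9 m.
East–west error: 0.001° × 35225.9 m/° ≈ 35.2259 m.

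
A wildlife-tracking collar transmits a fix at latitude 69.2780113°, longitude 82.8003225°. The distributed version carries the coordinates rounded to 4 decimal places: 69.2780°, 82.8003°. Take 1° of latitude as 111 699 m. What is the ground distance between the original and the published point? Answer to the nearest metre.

2 metres

Δlat = 69.2780113 − 69.2780 = +0.0000113°; Δlon = 82.8003225 − 82.8003 = +0.0000225°.
North–south shift: 0.0000113 × 111699 = 1.2622 m.
East–west at this latitude: 0.0000225° × 111699 × cos 69.278° ≈ 0.0000225 × 39522.9 = 0.889265 m.
Distance: √(1.2622² + 0.889265²) ≈ 1.544 m.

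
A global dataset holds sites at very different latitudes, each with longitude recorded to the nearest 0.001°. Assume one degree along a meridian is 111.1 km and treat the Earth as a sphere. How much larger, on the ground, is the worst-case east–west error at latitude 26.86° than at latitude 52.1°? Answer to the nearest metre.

15 metres

Rounding to 3 decimal places leaves the longitude within ±0.0005° of the true value.
Error at 26.86° = 0.0005° × 111100 × cos 26.86° ≈ 55.55 × 0.8921 = 49.557 m.
Error at 52.1° = 0.0005° × 111100 × cos 52.1° ≈ 55.55 × 0.6143 = 34.124 m.
So the lower-latitude error exceeds the higher by 49.557 − 34.124 = 15.433 m.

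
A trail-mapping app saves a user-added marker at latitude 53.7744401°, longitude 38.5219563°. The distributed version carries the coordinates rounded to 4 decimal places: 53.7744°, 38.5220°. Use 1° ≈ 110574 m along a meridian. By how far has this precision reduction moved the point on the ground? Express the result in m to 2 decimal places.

The latitude changed by +0.0000401° and the longitude by -0.0000437°.
N–S: 0.0000401° × 110574 m/° = 4.43402 m.
East–west at this latitude: -0.0000437° × 110574 × cos 53.7744° ≈ -0.0000437 × 65345.5 = -2.8556 m.
Combined displacement = (4.43402² + 2.8556²)^½ ≈ 5.27399 m.

5.27 m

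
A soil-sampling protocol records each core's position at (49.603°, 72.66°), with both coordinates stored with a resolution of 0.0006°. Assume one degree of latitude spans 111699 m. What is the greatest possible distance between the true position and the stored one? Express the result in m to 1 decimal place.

With a 0.0006° grid the true value lies within half a step, ±0.0006°/2 = ±0.0003°, of the stored one.
North–south component: 0.0003° × 111699 = 33.5097 m.
E–W at 49.603°: 0.0003° × 111699 × cos 49.603° = 0.0003 × 111699 × 0.6481 ≈ 21.717 m.
Combining orthogonally: (33.5097² + 21.717²)^½ ≈ 39.9315 m.

39.9 m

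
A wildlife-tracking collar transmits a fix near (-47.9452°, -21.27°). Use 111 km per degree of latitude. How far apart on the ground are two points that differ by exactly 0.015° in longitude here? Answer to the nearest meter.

1115 meters

One degree of longitude here spans 111000 × cos 47.9452° = 111000 × 0.6698 ≈ 74352.4 m; 0.015° of that is 1115.29 m.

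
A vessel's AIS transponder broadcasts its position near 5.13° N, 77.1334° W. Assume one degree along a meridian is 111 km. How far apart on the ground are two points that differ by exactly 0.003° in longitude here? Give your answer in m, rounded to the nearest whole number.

At 5.13° a degree of longitude is 111000 × cos 5.13° ≈ 110555 m, so 0.003° corresponds to 331.666 m.

332 m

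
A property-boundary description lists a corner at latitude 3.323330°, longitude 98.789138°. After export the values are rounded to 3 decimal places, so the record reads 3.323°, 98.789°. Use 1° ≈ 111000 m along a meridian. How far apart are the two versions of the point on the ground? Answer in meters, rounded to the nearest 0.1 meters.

Δlat = 3.323330 − 3.323 = +0.000330°; Δlon = 98.789138 − 98.789 = +0.000138°.
N–S: 0.000330° × 111000 m/° = 36.63 m.
East–west at this latitude: 0.000138° × 111000 × cos 3.323° ≈ 0.000138 × 110813 = 15.2922 m.
Hypotenuse of the two orthogonal shifts: √(36.63² + 15.2922²) = 39.6939 m.

39.7 meters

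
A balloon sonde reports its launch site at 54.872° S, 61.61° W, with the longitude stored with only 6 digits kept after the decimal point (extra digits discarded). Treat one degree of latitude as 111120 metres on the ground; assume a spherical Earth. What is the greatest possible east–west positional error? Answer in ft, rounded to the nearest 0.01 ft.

0.21 ft

Truncating at 6 decimal places can drop up to a full unit in the last place, so the longitude may be off by as much as 1e-06°.
One degree of longitude at 54.872° is 111120 × cos 54.872° ≈ 111120 × 0.5754 = 63939 m.
East–west error: 1e-06° × 63939 m/° ≈ 0.063939 m.
In feet: 0.063939 m ÷ 0.3048 ≈ 0.20977 ft.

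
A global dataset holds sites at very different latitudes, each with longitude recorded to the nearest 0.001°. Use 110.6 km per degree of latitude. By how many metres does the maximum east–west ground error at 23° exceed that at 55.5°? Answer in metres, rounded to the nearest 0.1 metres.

19.6 metres

Rounding to 3 decimal places leaves the longitude within ±0.0005° of the true value.
At 23°: 0.0005° × 110600 × cos 23° = 0.0005 × 110600 × 0.9205 ≈ 50.904 m.
At 55.5°: 0.0005° × 110600 × cos 55.5° = 0.0005 × 110600 × 0.5664 ≈ 31.322 m.
So the lower-latitude error exceeds the higher by 50.904 − 31.322 = 19.582 m.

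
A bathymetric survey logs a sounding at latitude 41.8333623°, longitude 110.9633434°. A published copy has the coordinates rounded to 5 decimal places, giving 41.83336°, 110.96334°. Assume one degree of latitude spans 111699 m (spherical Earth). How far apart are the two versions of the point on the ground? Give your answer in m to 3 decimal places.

0.382 m

Δlat = 41.8333623 − 41.83336 = +0.0000023°; Δlon = 110.9633434 − 110.96334 = +0.0000034°.
N–S: 0.0000023° × 111699 m/° = 0.256908 m.
E–W at 41.8334°: 0.0000034° × 111699 × cos 41.8334° = 0.0000034 × 111699 × 0.7451 ≈ 0.282967 m.
Distance: √(0.256908² + 0.282967²) ≈ 0.382193 m.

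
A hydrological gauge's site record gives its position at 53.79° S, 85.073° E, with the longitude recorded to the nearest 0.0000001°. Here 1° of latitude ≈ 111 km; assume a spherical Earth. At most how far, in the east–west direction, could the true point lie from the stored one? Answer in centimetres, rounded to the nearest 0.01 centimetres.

0.33 centimetres

Rounding to 7 decimal places leaves the longitude within ±5e-08° of the true value.
At latitude 53.79° a degree of longitude spans 111000 m × cos 53.79° = 111000 × 0.5907 ≈ 65572.9 m.
Maximum E–W displacement: 5e-08 × 65572.9 = 0.00327864 m.
That is 0.00327864 m = 0.32786 cm.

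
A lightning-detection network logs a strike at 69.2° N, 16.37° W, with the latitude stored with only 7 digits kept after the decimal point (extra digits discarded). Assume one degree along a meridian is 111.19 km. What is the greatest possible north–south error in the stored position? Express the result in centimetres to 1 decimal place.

Truncating at 7 decimal places can drop up to a full unit in the last place, so the latitude may be off by as much as 1e-07°.
So the N–S error is at most 1e-07 × 111190 = 0.011119 m.
That is 0.011119 m = 1.1119 cm.

1.1 centimetres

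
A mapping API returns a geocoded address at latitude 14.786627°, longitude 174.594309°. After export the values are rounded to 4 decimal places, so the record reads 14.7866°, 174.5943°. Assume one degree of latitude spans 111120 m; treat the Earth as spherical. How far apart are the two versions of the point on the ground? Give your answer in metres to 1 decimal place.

Δlat = 14.786627 − 14.7866 = +0.000027°; Δlon = 174.594309 − 174.5943 = +0.000009°.
North–south shift: 0.000027 × 111120 = 3.00024 m.
East–west at this latitude: 0.000009° × 111120 × cos 14.7866° ≈ 0.000009 × 107440 = 0.96696 m.
Distance: √(3.00024² + 0.96696²) ≈ 3.15221 m.

3.2 metres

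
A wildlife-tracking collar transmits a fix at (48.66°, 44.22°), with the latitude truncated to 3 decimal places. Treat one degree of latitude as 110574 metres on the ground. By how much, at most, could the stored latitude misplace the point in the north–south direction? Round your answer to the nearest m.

Truncating at 3 decimal places can drop up to a full unit in the last place, so the latitude may be off by as much as 0.001°.
Along the meridian that is 0.001° × 110574 m/° = 110.574 m.

111 m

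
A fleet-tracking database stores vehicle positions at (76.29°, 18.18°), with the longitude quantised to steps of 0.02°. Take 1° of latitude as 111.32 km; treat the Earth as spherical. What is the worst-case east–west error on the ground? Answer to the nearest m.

With a 0.02° grid the true value lies within half a step, ±0.02°/2 = ±0.01°, of the stored one.
Parallels shrink by cos φ, so at 76.29° a degree of longitude is 111320 × 0.2370 ≈ 26383.7 m.
So at most 0.01° × 26383.7 ≈ 263.837 m east–west.

264 m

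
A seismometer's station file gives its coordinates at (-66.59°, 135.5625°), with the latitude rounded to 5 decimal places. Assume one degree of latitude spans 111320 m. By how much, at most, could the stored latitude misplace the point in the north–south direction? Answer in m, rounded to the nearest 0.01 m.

Rounding to 5 decimal places leaves the latitude within ±5e-06° of the true value.
So the N–S error is at most 5e-06 × 111320 = 0.5566 m.

0.56 m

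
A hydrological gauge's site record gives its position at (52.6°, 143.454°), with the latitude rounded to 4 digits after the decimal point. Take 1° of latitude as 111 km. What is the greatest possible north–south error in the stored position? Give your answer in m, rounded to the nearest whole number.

6 m

Rounding to 4 decimal places leaves the latitude within ±5e-05° of the true value.
So the N–S error is at most 5e-05 × 111000 = 5.55 m.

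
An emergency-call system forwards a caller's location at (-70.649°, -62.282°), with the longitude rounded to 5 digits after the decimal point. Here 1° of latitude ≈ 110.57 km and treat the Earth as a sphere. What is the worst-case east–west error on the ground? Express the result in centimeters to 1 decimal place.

Rounding to 5 decimal places leaves the longitude within ±5e-06° of the true value.
One degree of longitude at 70.649° is 110570 × cos 70.649° ≈ 110570 × 0.3314 = 36637.9 m.
East–west error: 5e-06° × 36637.9 m/° ≈ 0.183189 m.
That is 0.183189 m = 18.319 cm.

18.3 centimeters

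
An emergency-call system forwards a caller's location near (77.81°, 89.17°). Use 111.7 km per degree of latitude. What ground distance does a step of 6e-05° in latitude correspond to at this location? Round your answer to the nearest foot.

22 feet

Along a meridian 6e-05° is 6e-05 × 111700 = 6.702 m.
Converting: 6.702 m × 3.2808 ft/m ≈ 21.988 ft.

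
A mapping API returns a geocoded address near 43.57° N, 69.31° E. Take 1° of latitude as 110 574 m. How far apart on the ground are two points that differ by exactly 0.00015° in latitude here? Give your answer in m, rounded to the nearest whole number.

0.00015° × 110574 m/° = 16.5861 m.

17 m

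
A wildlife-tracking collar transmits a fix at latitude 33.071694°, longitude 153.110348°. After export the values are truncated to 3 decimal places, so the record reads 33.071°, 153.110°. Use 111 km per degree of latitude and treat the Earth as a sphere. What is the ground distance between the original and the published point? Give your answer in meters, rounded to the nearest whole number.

84 meters

Δlat = 33.071694 − 33.071 = +0.000694°; Δlon = 153.110348 − 153.110 = +0.000348°.
North–south shift: 0.000694 × 111000 = 77.034 m.
E–W at 33.071°: 0.000348° × 111000 × cos 33.071° = 0.000348 × 111000 × 0.8380 ≈ 32.3701 m.
Hypotenuse of the two orthogonal shifts: √(77.034² + 32.3701²) = 83.5587 m.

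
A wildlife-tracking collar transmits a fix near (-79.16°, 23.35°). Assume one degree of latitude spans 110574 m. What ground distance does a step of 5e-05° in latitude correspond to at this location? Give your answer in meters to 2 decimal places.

5e-05° × 110574 m/° = 5.5287 m.

5.53 meters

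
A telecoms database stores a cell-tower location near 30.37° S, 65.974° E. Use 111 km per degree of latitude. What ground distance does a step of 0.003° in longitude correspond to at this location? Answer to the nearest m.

287 m

0.003° of longitude at 30.37° is 0.003 × 111000 × cos 30.37° ≈ 0.003 × 95768.4 = 287.305 m.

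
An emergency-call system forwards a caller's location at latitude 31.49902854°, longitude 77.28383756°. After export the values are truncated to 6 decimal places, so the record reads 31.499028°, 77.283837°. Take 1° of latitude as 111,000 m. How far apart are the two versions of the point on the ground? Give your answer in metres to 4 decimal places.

0.0800 metres

Δlat = 31.49902854 − 31.499028 = +0.00000054°; Δlon = 77.28383756 − 77.283837 = +0.00000056°.
N–S: 0.00000054° × 111000 m/° = 0.05994 m.
East–west at this latitude: 0.00000056° × 111000 × cos 31.499° ≈ 0.00000056 × 94644 = 0.0530007 m.
Hypotenuse of the two orthogonal shifts: √(0.05994² + 0.0530007²) = 0.0800117 m.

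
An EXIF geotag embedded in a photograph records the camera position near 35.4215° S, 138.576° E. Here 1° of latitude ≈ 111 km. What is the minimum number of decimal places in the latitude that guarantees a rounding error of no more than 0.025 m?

7 decimal places

One degree of latitude covers 111000 m.
With N decimal places the half-ulp bound is 0.5·10⁻ᴺ°, or 0.5·10⁻ᴺ × 111000 m on the ground.
Need 0.5 × 111000 × 10⁻ᴺ ≤ 0.025 → 10⁻ᴺ ≤ 4.505e-07, so N ≥ 6.35.
So 7 decimal places suffice (0.00555 m); 6 would allow up to 0.0555 m.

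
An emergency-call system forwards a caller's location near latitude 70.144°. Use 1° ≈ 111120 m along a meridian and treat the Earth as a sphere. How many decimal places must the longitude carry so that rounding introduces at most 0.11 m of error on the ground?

At 70.144° one degree of longitude covers 111120 × cos 70.144° ≈ 111120 × 0.3397 ≈ 37742.7 m.
N decimal places → at most half a unit in the last place, 0.5 × 10⁻ᴺ° = 37742.7/2 × 10⁻ᴺ m.
Setting 18871.4 × 10⁻ᴺ ≤ 0.11 gives 10ᴺ ≥ 1.716e+05, i.e. N ≥ 5.23.
So 6 decimal places suffice (0.0189 m); 5 would allow up to 0.189 m.

6 decimal places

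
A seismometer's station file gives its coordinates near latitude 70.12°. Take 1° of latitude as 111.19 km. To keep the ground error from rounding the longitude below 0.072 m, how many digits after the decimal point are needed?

6 decimal places

At 70.12° one degree of longitude covers 111190 × cos 70.12° ≈ 111190 × 0.3401 ≈ 37810.3 m.
N decimal places → at most half a unit in the last place, 0.5 × 10⁻ᴺ° = 37810.3/2 × 10⁻ᴺ m.
Setting 18905.2 × 10⁻ᴺ ≤ 0.072 gives 10ᴺ ≥ 2.626e+05, i.e. N ≥ 5.42.
At 5 places the error can reach 0.189 m, but 6 places keeps it to 0.0189 m.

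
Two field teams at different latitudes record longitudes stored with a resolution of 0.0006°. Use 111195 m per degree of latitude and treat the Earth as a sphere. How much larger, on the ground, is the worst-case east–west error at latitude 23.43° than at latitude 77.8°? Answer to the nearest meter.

With a 0.0006° grid the true value lies within half a step, ±0.0006°/2 = ±0.0003°, of the stored one.
Error at 23.43° = 0.0003° × 111195 × cos 23.43° ≈ 33.359 × 0.9175 = 30.608 m.
At 77.8°: 0.0003° × 111195 × cos 77.8° = 0.0003 × 111195 × 0.2113 ≈ 7.0495 m.
So the lower-latitude error exceeds the higher by 30.608 − 7.0495 = 23.558 m.

24 meters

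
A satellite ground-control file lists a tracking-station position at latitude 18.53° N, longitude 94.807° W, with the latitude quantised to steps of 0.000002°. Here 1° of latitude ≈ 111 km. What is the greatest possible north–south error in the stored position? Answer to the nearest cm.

With a 0.000002° grid the true value lies within half a step, ±0.000002°/2 = ±1e-06°, of the stored one.
So the N–S error is at most 1e-06 × 111000 = 0.111 m.
That is 0.111 m = 11.1 cm.

11 cm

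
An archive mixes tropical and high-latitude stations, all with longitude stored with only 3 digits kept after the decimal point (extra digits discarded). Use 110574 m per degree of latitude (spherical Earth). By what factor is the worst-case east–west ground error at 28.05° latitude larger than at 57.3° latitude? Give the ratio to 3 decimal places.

1.634

Truncating at 3 decimal places can drop up to a full unit in the last place, so the longitude may be off by as much as 0.001°.
At 28.05°: 0.001° × 110574 × cos 28.05° = 0.001 × 110574 × 0.8825 ≈ 97.586 m.
At 57.3°: 0.001° × 110574 × cos 57.3° = 0.001 × 110574 × 0.5402 ≈ 59.737 m.
The ratio reduces to cos 28.05° / cos 57.3° = 0.8825/0.5402 ≈ 1.6336.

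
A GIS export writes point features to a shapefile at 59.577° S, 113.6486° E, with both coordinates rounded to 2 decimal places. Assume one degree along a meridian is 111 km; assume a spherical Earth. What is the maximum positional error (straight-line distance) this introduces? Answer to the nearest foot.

2041 feet

Rounding to 2 decimal places leaves each coordinate within ±0.005° of the true value.
Latitude error → 0.005 × 111000 = 555 m along the meridian.
East–west component at 59.577°: 0.005° × 111000 × cos 59.577° ≈ 0.005 × 56208.2 ≈ 281.041 m.
Combining orthogonally: (555² + 281.041²)^½ ≈ 622.1 m.
In feet: 622.1 m ÷ 0.3048 ≈ 2041 ft.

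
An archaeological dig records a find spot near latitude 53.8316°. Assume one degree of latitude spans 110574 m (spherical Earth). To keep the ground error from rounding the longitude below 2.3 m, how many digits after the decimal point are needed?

At 53.8316° one degree of longitude covers 110574 × cos 53.8316° ≈ 110574 × 0.5902 ≈ 65256.4 m.
Rounding to N decimal places gives at most 0.5 × 10⁻ᴺ degrees of error, i.e. 0.5 × 10⁻ᴺ × 65256.4 m.
Setting 32628.2 × 10⁻ᴺ ≤ 2.3 gives 10ᴺ ≥ 1.419e+04, i.e. N ≥ 4.15.
So 5 decimal places suffice (0.326 m); 4 would allow up to 3.26 m.

5 decimal places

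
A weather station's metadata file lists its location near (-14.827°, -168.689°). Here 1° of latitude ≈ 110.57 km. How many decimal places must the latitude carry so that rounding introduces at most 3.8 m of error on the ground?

5

One degree of latitude covers 110570 m.
N decimal places → at most half a unit in the last place, 0.5 × 10⁻ᴺ° = 110570/2 × 10⁻ᴺ m.
Need 0.5 × 110570 × 10⁻ᴺ ≤ 3.8 → 10⁻ᴺ ≤ 6.873e-05, so N ≥ 4.16.
At 4 places the error can reach 5.53 m, but 5 places keeps it to 0.553 m.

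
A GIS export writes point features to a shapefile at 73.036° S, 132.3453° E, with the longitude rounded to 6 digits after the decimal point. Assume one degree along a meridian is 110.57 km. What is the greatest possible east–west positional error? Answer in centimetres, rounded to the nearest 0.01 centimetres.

Rounding to 6 decimal places leaves the longitude within ±5e-07° of the true value.
One degree of longitude at 73.036° is 110570 × cos 73.036° ≈ 110570 × 0.2918 = 32261.1 m.
So at most 5e-07° × 32261.1 ≈ 0.0161305 m east–west.
That is 0.0161305 m = 1.6131 cm.

1.61 centimetres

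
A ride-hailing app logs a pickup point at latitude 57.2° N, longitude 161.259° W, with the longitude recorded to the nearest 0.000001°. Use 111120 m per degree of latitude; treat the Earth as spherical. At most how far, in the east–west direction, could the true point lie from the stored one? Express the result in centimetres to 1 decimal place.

3.0 centimetres

Rounding to 6 decimal places leaves the longitude within ±5e-07° of the true value.
One degree of longitude at 57.2° is 111120 × cos 57.2° ≈ 111120 × 0.5417 = 60194.6 m.
Maximum E–W displacement: 5e-07 × 60194.6 = 0.0300973 m.
That is 0.0300973 m = 3.0097 cm.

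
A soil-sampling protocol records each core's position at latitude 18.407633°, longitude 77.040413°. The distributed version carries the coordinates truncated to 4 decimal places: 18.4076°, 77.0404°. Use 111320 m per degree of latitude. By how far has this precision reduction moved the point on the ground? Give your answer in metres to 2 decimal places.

Δlat = 18.407633 − 18.4076 = +0.000033°; Δlon = 77.040413 − 77.0404 = +0.000013°.
N–S: 0.000033° × 111320 m/° = 3.67356 m.
E–W at 18.4076°: 0.000013° × 111320 × cos 18.4076° = 0.000013 × 111320 × 0.9488 ≈ 1.37311 m.
Hypotenuse of the two orthogonal shifts: √(3.67356² + 1.37311²) = 3.9218 m.

3.92 metres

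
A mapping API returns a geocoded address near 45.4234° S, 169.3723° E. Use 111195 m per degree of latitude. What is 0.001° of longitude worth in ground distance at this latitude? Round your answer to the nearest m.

At 45.4234° a degree of longitude is 111195 × cos 45.4234° ≈ 78043.6 m, so 0.001° corresponds to 78.0436 m.

78 m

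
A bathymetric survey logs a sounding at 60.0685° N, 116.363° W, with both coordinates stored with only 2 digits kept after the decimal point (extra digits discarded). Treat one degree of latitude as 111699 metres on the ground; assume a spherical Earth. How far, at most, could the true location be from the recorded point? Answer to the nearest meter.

Truncating at 2 decimal places can drop up to a full unit in the last place, so each coordinate may be off by as much as 0.01°.
Latitude error → 0.01 × 111699 = 1116.99 m along the meridian.
East–west component at 60.0685°: 0.01° × 111699 × cos 60.0685° ≈ 0.01 × 55733.8 ≈ 557.338 m.
Worst case both components are at the extreme and orthogonal: √(1116.99² + 557.338²) ≈ 1248.32 m.

1248 meters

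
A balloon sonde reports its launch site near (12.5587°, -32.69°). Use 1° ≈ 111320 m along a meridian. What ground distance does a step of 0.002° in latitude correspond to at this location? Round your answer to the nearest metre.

Along a meridian 0.002° is 0.002 × 111320 = 222.64 m.

223 metres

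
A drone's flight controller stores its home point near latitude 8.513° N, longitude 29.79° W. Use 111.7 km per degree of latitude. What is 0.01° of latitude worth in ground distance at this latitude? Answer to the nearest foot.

0.01° × 111700 m/° = 1117 m.
In feet: 1117 m ÷ 0.3048 ≈ 3664.7 ft.

3665 feet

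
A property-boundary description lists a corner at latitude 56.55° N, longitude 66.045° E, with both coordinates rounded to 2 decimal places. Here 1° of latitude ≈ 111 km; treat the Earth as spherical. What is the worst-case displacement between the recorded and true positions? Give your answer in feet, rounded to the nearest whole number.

Rounding to 2 decimal places leaves each coordinate within ±0.005° of the true value.
Latitude error → 0.005 × 111000 = 555 m along the meridian.
East–west component at 56.55°: 0.005° × 111000 × cos 56.55° ≈ 0.005 × 61184.2 ≈ 305.921 m.
Worst case both components are at the extreme and orthogonal: √(555² + 305.921²) ≈ 633.729 m.
Converting: 633.729 m × 3.2808 ft/m ≈ 2079.2 ft.

2079 feet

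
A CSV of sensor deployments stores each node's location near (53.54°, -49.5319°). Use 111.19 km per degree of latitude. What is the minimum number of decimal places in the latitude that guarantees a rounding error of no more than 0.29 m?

One degree of latitude covers 111190 m.
With N decimal places the half-ulp bound is 0.5·10⁻ᴺ°, or 0.5·10⁻ᴺ × 111190 m on the ground.
Setting 55595 × 10⁻ᴺ ≤ 0.29 gives 10ᴺ ≥ 1.917e+05, i.e. N ≥ 5.28.
At 5 places the error can reach 0.556 m, but 6 places keeps it to 0.0556 m.

6 decimal places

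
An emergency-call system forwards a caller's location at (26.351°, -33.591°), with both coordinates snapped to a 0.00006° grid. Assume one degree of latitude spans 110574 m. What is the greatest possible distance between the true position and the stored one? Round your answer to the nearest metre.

4 metres

With a 0.00006° grid the true value lies within half a step, ±0.00006°/2 = ±3e-05°, of the stored one.
N–S: 3e-05° × 110574 m/° = 3.31722 m.
East–west component at 26.351°: 3e-05° × 110574 × cos 26.351° ≈ 3e-05 × 99084.4 ≈ 2.97253 m.
Combining orthogonally: (3.31722² + 2.97253²)^½ ≈ 4.4542 m.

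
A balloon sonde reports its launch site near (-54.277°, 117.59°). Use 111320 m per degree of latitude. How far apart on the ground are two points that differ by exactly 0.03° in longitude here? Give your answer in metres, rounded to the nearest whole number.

At 54.277° a degree of longitude is 111320 × cos 54.277° ≈ 64996.1 m, so 0.03° corresponds to 1949.88 m.

1950 metres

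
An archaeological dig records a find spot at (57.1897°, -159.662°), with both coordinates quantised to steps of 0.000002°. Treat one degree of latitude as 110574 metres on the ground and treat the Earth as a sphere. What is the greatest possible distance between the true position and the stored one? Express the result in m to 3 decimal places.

With a 0.000002° grid the true value lies within half a step, ±0.000002°/2 = ±1e-06°, of the stored one.
North–south component: 1e-06° × 110574 = 0.110574 m.
Longitude error → 1e-06 × 110574 × cos 57.1897° = 1e-06 × 110574 × 0.5419 ≈ 0.0599156 m.
The two errors are perpendicular, so the maximum displacement is √(0.110574² + 0.0599156²) ≈ 0.125764 m.

0.126 m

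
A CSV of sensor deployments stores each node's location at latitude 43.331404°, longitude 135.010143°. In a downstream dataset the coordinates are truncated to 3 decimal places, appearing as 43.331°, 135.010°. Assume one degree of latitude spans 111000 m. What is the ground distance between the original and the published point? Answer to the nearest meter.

The latitude changed by +0.000404° and the longitude by +0.000143°.
North–south shift: 0.000404 × 111000 = 44.844 m.
East–west at this latitude: 0.000143° × 111000 × cos 43.331° ≈ 0.000143 × 80741.6 = 11.546 m.
Hypotenuse of the two orthogonal shifts: √(44.844² + 11.546²) = 46.3065 m.

46 meters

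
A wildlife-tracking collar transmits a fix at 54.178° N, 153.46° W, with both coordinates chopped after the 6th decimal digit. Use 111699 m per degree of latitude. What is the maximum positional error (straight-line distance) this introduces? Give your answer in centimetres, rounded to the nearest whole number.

13 centimetres

Truncating at 6 decimal places can drop up to a full unit in the last place, so each coordinate may be off by as much as 1e-06°.
North–south component: 1e-06° × 111699 = 0.111699 m.
East–west component at 54.178°: 1e-06° × 111699 × cos 54.178° ≈ 1e-06 × 65374 ≈ 0.065374 m.
The two errors are perpendicular, so the maximum displacement is √(0.111699² + 0.065374²) ≈ 0.129423 m.
That is 0.129423 m = 12.942 cm.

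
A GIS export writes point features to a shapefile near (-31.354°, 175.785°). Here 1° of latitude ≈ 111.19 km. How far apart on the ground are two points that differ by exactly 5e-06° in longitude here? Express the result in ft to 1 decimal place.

1.6 ft

One degree of longitude here spans 111190 × cos 31.354° = 111190 × 0.8540 ≈ 94952.8 m; 5e-06° of that is 0.474764 m.
In feet: 0.474764 m ÷ 0.3048 ≈ 1.5576 ft.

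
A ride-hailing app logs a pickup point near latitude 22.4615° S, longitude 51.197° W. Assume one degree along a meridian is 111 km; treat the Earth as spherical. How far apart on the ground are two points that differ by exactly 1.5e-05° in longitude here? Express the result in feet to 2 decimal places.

5.05 feet

1.5e-05° of longitude at 22.4615° is 1.5e-05 × 111000 × cos 22.4615° ≈ 1.5e-05 × 102579 = 1.53869 m.
In feet: 1.53869 m ÷ 0.3048 ≈ 5.0482 ft.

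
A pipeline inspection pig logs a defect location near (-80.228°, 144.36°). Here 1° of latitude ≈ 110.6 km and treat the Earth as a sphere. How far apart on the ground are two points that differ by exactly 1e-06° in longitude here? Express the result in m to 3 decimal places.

0.019 m

At 80.228° a degree of longitude is 110600 × cos 80.228° ≈ 18771.9 m, so 1e-06° corresponds to 0.0187719 m.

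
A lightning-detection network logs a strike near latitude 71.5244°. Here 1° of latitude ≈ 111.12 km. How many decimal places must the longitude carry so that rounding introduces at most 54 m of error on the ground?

At 71.5244° one degree of longitude covers 111120 × cos 71.5244° ≈ 111120 × 0.3169 ≈ 35214 m.
Rounding to N decimal places gives at most 0.5 × 10⁻ᴺ degrees of error, i.e. 0.5 × 10⁻ᴺ × 35214 m.
Need 0.5 × 35214 × 10⁻ᴺ ≤ 54 → 10⁻ᴺ ≤ 3.067e-03, so N ≥ 2.51.
So 3 decimal places suffice (17.6 m); 2 would allow up to 176 m.

3 decimal places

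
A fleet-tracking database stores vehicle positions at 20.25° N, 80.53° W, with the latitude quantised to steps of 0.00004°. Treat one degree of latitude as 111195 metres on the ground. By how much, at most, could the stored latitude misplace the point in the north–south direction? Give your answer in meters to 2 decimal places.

With a 0.00004° grid the true value lies within half a step, ±0.00004°/2 = ±2e-05°, of the stored one.
Along the meridian that is 2e-05° × 111195 m/° = 2.2239 m.

2.22 meters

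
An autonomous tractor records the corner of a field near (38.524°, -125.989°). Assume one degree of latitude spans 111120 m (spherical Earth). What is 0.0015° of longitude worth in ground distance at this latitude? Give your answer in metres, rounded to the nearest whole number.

130 metres

One degree of longitude here spans 111120 × cos 38.524° = 111120 × 0.7823 ≈ 86934.4 m; 0.0015° of that is 130.402 m.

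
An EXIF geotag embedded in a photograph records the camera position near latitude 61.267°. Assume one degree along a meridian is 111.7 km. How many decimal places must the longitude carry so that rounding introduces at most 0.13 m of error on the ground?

6

At 61.267° one degree of longitude covers 111700 × cos 61.267° ≈ 111700 × 0.4807 ≈ 53697.4 m.
With N decimal places the half-ulp bound is 0.5·10⁻ᴺ°, or 0.5·10⁻ᴺ × 53697.4 m on the ground.
Setting 26848.7 × 10⁻ᴺ ≤ 0.13 gives 10ᴺ ≥ 2.065e+05, i.e. N ≥ 5.31.
N = 5 would give 0.268 m (too coarse); N = 6 gives 0.0268 m ≤ 0.13 m.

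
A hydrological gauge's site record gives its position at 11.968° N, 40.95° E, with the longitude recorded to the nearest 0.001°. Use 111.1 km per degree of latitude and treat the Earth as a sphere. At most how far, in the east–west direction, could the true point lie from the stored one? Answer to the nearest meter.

54 meters

Rounding to 3 decimal places leaves the longitude within ±0.0005° of the true value.
One degree of longitude at 11.968° is 111100 × cos 11.968° ≈ 111100 × 0.9783 = 108685 m.
Maximum E–W displacement: 0.0005 × 108685 = 54.3425 m.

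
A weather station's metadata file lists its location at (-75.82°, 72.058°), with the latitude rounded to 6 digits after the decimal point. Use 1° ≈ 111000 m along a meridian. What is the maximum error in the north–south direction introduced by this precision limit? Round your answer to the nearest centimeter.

6 centimeters

Rounding to 6 decimal places leaves the latitude within ±5e-07° of the true value.
North–south distance: 5e-07° × 111000 m/° = 0.0555 m.
That is 0.0555 m = 5.55 cm.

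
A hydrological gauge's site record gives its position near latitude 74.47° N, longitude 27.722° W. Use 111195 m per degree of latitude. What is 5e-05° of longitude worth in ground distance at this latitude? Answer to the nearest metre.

1 metres

One degree of longitude here spans 111195 × cos 74.47° = 111195 × 0.2677 ≈ 29771.7 m; 5e-05° of that is 1.48858 m.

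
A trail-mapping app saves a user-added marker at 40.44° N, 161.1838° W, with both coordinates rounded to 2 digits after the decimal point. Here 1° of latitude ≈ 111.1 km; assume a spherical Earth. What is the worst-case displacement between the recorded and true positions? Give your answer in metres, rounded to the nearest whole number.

698 metres

Rounding to 2 decimal places leaves each coordinate within ±0.005° of the true value.
N–S: 0.005° × 111100 m/° = 555.5 m.
E–W at 40.44°: 0.005° × 111100 × cos 40.44° = 0.005 × 111100 × 0.7611 ≈ 422.783 m.
Combining orthogonally: (555.5² + 422.783²)^½ ≈ 698.087 m.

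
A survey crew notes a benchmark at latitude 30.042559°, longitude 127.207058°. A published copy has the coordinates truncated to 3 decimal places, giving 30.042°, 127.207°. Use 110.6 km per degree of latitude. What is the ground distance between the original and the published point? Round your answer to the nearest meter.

The latitude changed by +0.000559° and the longitude by +0.000058°.
North–south shift: 0.000559 × 110600 = 61.8254 m.
East–west at this latitude: 0.000058° × 110600 × cos 30.042° ≈ 0.000058 × 95741.8 = 5.55303 m.
Distance: √(61.8254² + 5.55303²) ≈ 62.0743 m.

62 meters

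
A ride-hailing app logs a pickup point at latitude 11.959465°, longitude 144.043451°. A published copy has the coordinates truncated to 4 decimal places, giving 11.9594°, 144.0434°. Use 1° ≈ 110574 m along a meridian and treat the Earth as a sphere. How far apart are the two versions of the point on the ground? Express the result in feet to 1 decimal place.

29.7 feet

The latitude changed by +0.000065° and the longitude by +0.000051°.
N–S: 0.000065° × 110574 m/° = 7.18731 m.
East–west at this latitude: 0.000051° × 110574 × cos 11.9594° ≈ 0.000051 × 108174 = 5.51687 m.
Distance: √(7.18731² + 5.51687²) ≈ 9.06054 m.
Converting: 9.06054 m × 3.2808 ft/m ≈ 29.726 ft.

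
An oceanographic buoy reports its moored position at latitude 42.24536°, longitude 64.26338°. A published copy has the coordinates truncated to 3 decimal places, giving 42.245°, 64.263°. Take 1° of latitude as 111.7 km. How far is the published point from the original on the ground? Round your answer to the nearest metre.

The latitude changed by +0.00036° and the longitude by +0.00038°.
North–south shift: 0.00036 × 111700 = 40.212 m.
E–W at 42.245°: 0.00038° × 111700 × cos 42.245° = 0.00038 × 111700 × 0.7403 ≈ 31.4218 m.
Distance: √(40.212² + 31.4218²) ≈ 51.0327 m.

51 metres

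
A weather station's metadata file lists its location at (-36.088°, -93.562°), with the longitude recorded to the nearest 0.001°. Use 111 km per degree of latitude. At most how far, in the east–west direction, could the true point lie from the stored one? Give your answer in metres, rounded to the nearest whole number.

Rounding to 3 decimal places leaves the longitude within ±0.0005° of the true value.
Parallels shrink by cos φ, so at 36.088° a degree of longitude is 111000 × 0.8081 ≈ 89700.6 m.
So at most 0.0005° × 89700.6 ≈ 44.8503 m east–west.

45 metres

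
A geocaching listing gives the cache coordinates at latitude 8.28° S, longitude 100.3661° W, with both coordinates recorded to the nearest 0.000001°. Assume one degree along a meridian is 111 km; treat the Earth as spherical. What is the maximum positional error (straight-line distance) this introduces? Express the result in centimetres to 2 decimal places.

Rounding to 6 decimal places leaves each coordinate within ±5e-07° of the true value.
Latitude error → 5e-07 × 111000 = 0.0555 m along the meridian.
East–west component at 8.28°: 5e-07° × 111000 × cos 8.28° ≈ 5e-07 × 109843 ≈ 0.0549215 m.
Combining orthogonally: (0.0555² + 0.0549215²)^½ ≈ 0.0780808 m.
That is 0.0780808 m = 7.8081 cm.

7.81 centimetres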